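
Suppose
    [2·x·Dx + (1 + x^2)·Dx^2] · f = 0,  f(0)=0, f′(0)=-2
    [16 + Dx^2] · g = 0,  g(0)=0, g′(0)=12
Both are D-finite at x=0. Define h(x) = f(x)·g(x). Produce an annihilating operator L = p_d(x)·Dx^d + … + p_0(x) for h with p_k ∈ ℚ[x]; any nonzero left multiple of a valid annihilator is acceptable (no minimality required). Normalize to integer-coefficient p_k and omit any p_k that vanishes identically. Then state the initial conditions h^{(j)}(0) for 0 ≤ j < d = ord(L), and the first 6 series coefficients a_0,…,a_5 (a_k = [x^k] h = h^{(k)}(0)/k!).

L = (5440 + 19136·x^2 + 25856·x^4 + 16384·x^6 + 4096·x^8) + (1152·x + 3200·x^3 + 3072·x^5 + 1024·x^7)·Dx + (612 + 2252·x^2 + 3168·x^4 + 2048·x^6 + 512·x^8)·Dx^2 + (72·x + 200·x^3 + 192·x^5 + 64·x^7)·Dx^3 + (17 + 66·x^2 + 97·x^4 + 64·x^6 + 16·x^8)·Dx^4  (order 4).
h: a_k = 0, 0, -24, 0, 72, 0, …
ICs: h(0) = 0, h′(0) = 0, h′′(0) = -48, h′′′(0) = 0.

f: a_k = 0, -2, 0, 2/3, 0, -2/5, …
g: a_k = 0, 12, 0, -32, 0, 128/5, …
Product ⇒ symmetric product L₀, ord ≤ 4.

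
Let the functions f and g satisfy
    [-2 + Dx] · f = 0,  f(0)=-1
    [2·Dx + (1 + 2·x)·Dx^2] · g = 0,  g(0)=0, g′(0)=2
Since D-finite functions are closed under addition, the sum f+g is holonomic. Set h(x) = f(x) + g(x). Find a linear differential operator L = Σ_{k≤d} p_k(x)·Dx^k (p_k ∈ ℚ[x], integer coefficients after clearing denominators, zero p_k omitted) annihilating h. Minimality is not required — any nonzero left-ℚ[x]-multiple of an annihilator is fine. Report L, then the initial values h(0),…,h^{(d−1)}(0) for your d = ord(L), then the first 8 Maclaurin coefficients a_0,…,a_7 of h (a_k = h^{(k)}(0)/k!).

L = (-6 - 4·x)·Dx + (1 - 4·x - 4·x^2)·Dx^2 + (1 + 3·x + 2·x^2)·Dx^3  (order 3).
h: a_k = -1, 0, -4, 4/3, -14/3, 92/15, -484/45, 5752/315, …
ICs: h(0) = -1, h′(0) = 0, h′′(0) = -8.

f: a_k = -1, -2, -2, -4/3, -2/3, -4/15, -4/45, -8/315, …
g: a_k = 0, 2, -2, 8/3, -4, 32/5, -32/3, 128/7, …
h₀=f+g: left-lcm gives L₀, ord ≤ 3.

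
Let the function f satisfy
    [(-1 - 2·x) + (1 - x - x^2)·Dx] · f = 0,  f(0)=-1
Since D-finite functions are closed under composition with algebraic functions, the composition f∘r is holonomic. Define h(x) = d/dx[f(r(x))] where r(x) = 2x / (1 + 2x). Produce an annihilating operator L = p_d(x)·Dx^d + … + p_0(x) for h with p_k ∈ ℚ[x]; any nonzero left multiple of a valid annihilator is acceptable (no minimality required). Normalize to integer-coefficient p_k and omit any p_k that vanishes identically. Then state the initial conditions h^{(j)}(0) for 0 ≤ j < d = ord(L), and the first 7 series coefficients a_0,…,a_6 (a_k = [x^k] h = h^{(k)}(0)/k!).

f: a_k = -1, -1, -2, -3, -5, -8, -13, …
Change of var in L_f (x↦r) gives L₀.
h₀' ⇒ L via d/dx closure of L₀.
L = (4 + 24·x + 96·x^2 + 96·x^3) + (-1 - 10·x - 24·x^2 + 8·x^3 + 48·x^4)·Dx  (order 1).
h: a_k = -2, -8, 0, -64, 160, -768, 2688, …
ICs: h(0) = -2.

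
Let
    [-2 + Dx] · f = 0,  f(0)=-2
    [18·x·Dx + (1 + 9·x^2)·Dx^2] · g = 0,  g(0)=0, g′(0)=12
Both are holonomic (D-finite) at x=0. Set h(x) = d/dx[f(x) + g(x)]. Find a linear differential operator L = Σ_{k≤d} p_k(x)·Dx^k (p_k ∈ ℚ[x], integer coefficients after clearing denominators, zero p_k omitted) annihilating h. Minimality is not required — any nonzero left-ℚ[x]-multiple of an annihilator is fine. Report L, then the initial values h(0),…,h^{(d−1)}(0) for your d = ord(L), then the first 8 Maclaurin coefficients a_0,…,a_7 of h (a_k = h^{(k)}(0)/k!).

f: a_k = -2, -4, -4, -8/3, -4/3, -8/15, -8/45, -16/315, …
g: a_k = 0, 12, 0, -36, 0, 972/5, 0, -8748/7, …
h₀=f+g: left-lcm gives L₀, ord ≤ 3.
h₀' ⇒ L via d/dx closure of L₀.
L = (18 - 36·x - 486·x^2 - 324·x^3) + (-11 + 207·x^2 - 162·x^4)·Dx + (1 + 9·x + 18·x^2 + 81·x^3 + 81·x^4)·Dx^2  (order 2).
h: a_k = 8, -8, -116, -16/3, 2908/3, -16/15, -393676/45, -32/315, …
ICs: h(0) = 8, h′(0) = -8.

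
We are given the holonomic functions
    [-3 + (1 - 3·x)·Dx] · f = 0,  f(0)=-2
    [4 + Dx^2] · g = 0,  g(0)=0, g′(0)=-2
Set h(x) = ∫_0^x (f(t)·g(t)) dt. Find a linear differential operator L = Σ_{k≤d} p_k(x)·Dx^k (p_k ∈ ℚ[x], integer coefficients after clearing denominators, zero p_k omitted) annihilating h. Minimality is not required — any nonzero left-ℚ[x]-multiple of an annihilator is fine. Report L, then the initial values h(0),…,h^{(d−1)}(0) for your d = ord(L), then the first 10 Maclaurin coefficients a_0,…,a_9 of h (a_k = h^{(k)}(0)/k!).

L = (-4 + 12·x)·Dx + 6·Dx^2 + (-1 + 3·x)·Dx^3  (order 3).
h: a_k = 0, 0, 2, 4, 25/3, 20, 2254/45, 644/5, 212999/630, 851996/945, …
ICs: h(0) = 0, h′(0) = 0, h′′(0) = 4.

f: a_k = -2, -6, -18, -54, -162, -486, -1458, -4374, -13122, -39366, …
g: a_k = 0, -2, 0, 4/3, 0, -4/15, 0, 8/315, 0, -4/2835, …
f·g: L₀ = L_f ⊗_s L_g, ord ≤ 1·2.
h=∫h₀ ⇒ L = L₀·Dx.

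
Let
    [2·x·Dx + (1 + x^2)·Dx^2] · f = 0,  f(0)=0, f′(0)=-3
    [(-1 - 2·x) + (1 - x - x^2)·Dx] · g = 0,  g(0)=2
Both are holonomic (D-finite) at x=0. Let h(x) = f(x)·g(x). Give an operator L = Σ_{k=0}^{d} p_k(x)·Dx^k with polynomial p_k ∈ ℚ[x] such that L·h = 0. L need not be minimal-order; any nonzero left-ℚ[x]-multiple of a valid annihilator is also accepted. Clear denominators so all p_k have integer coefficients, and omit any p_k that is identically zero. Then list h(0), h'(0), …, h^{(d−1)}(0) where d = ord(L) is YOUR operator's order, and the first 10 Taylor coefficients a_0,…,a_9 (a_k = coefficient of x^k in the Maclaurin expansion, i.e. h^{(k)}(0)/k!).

L = (2 + 2·x + 6·x^2) + (2 + 2·x + 4·x^2 + 6·x^3)·Dx + (-1 + x + x^3 + x^4)·Dx^2  (order 2).
h: a_k = 0, -6, -6, -10, -16, -136/5, -216/5, -2434/35, -3946/35, -3842/21, …
ICs: h(0) = 0, h′(0) = -6.

f: a_k = 0, -3, 0, 1, 0, -3/5, 0, 3/7, 0, -1/3, …
g: a_k = 2, 2, 4, 6, 10, 16, 26, 42, 68, 110, …
L₀ := L_f ⊗_s L_g (sym. prod.), ord ≤ 2.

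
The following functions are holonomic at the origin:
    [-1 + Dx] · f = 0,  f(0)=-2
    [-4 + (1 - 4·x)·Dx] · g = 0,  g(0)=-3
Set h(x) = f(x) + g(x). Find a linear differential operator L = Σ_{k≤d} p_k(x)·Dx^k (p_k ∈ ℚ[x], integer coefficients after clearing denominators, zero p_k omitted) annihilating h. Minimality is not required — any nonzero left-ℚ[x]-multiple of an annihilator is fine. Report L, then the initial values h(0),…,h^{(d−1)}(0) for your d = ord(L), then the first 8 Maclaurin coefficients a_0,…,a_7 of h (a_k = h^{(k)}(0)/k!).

L = (28 + 16·x) + (-31 - 8·x + 16·x^2)·Dx + (3 - 8·x - 16·x^2)·Dx^2  (order 2).
h: a_k = -5, -14, -49, -577/3, -9217/12, -184321/60, -4423681/360, -123863041/2520, …
ICs: h(0) = -5, h′(0) = -14.

f: a_k = -2, -2, -1, -1/3, -1/12, -1/60, -1/360, -1/2520, …
g: a_k = -3, -12, -48, -192, -768, -3072, -12288, -49152, …
Sum ⇒ L₀ = lclm(L_f,L_g) in ℚ(x)⟨Dx⟩.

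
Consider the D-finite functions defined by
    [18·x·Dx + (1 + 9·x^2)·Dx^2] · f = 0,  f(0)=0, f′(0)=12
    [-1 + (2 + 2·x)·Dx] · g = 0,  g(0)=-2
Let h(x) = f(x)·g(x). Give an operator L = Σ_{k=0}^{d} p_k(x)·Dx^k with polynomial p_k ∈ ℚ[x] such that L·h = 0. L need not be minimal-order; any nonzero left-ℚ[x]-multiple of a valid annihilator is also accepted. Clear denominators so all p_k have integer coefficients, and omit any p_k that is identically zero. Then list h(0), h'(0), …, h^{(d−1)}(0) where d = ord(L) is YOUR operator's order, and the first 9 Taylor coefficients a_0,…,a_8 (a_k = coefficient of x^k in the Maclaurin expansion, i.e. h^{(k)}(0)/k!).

f: a_k = 0, 12, 0, -36, 0, 972/5, 0, -8748/7, 0, …
g: a_k = -2, -1, 1/4, -1/8, 5/64, -7/128, 21/512, -33/1024, 429/16384, …
L₀ := L_f ⊗_s L_g (sym. prod.), ord ≤ 2.
L = (3 - 36·x - 9·x^2) + (-4 + 68·x + 108·x^2 + 36·x^3)·Dx + (4 + 8·x + 40·x^2 + 72·x^3 + 36·x^4)·Dx^2  (order 2).
h: a_k = 0, -24, -12, 75, 69/2, -31749/80, -30489/160, 11404773/4480, 10993887/8960, …
ICs: h(0) = 0, h′(0) = -24.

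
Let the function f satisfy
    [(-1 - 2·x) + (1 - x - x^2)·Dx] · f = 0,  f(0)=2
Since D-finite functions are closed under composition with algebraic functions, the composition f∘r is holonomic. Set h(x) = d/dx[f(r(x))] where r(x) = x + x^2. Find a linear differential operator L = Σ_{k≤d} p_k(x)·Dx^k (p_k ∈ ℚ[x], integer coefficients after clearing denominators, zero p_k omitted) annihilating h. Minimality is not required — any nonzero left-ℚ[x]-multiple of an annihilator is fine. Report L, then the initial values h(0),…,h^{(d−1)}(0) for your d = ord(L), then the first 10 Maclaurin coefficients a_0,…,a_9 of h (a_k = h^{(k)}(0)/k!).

f: a_k = 2, 2, 4, 6, 10, 16, 26, 42, 68, 110, …
h₀=f(r): pull back L_f along r ⇒ L₀.
Derive L from L₀ (diff closure).
L = (6 + 24·x + 48·x^2 + 68·x^3 + 84·x^4 + 60·x^5 + 20·x^6) + (-1 - 3·x + 12·x^3 + 25·x^4 + 24·x^5 + 14·x^6 + 4·x^7)·Dx  (order 1).
h: a_k = 2, 12, 42, 128, 370, 1032, 2786, 7376, 19224, 49480, …
ICs: h(0) = 2.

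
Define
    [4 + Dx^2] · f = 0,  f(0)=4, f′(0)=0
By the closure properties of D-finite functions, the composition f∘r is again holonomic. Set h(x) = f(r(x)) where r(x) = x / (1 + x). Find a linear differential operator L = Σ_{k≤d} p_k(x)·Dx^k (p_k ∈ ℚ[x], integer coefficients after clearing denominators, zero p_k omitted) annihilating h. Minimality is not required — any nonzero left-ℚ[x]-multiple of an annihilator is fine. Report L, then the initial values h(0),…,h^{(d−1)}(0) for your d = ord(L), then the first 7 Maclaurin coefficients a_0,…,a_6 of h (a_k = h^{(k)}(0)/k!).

f: a_k = 4, 0, -8, 0, 8/3, 0, -16/45, …
Substitute x→r, Dx→(1/r')Dx; clear ⇒ L₀.
L = 4 + (2 + 6·x + 6·x^2 + 2·x^3)·Dx + (1 + 4·x + 6·x^2 + 4·x^3 + x^4)·Dx^2  (order 2).
h: a_k = 4, 0, -8, 16, -64/3, 64/3, -616/45, …
ICs: h(0) = 4, h′(0) = 0.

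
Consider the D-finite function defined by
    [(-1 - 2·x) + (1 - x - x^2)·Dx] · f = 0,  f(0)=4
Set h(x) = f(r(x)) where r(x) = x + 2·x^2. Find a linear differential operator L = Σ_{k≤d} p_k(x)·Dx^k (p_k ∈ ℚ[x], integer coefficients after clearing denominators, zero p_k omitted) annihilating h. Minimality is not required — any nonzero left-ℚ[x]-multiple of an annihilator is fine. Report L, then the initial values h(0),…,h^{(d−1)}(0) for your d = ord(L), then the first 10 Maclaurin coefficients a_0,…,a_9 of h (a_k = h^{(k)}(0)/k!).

f: a_k = 4, 4, 8, 12, 20, 32, 52, 84, 136, 220, …
Substitute x→r, Dx→(1/r')Dx; clear ⇒ L₀.
L = (1 + 6·x + 12·x^2 + 16·x^3) + (-1 + x + 3·x^2 + 4·x^3 + 4·x^4)·Dx  (order 1).
h: a_k = 4, 4, 16, 44, 124, 336, 948, 2628, 7312, 20332, …
ICs: h(0) = 4.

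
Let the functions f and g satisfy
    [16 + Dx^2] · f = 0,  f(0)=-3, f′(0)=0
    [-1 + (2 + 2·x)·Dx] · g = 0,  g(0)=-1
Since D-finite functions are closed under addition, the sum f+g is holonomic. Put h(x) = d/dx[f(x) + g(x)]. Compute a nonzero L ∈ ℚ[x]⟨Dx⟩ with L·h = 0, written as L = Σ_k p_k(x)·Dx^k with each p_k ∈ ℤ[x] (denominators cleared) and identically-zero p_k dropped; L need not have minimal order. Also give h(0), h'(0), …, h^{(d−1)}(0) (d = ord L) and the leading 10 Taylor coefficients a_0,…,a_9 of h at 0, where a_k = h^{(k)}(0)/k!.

f: a_k = -3, 0, 24, 0, -32, 0, 256/15, 0, -512/105, 0, …
g: a_k = -1, -1/2, 1/8, -1/16, 5/128, -7/256, 21/1024, -33/2048, 429/32768, -715/65536, …
h₀=f+g: left-lcm gives L₀, ord ≤ 3.
h=h₀': d/dx-closure on L₀ ⇒ L.
L = (-1264 - 2048·x - 1024·x^2) + (-2144 - 6240·x - 6144·x^2 - 2048·x^3)·Dx + (-79 - 128·x - 64·x^2)·Dx^2 + (-134 - 390·x - 384·x^2 - 128·x^3)·Dx^3  (order 3).
h: a_k = -1/2, 193/4, -3/16, -4091/32, -35/256, 262459/2560, -231/2048, -16732171/430080, -6435/65536, 1085228299/123863040, …
ICs: h(0) = -1/2, h′(0) = 193/4, h′′(0) = -3/8.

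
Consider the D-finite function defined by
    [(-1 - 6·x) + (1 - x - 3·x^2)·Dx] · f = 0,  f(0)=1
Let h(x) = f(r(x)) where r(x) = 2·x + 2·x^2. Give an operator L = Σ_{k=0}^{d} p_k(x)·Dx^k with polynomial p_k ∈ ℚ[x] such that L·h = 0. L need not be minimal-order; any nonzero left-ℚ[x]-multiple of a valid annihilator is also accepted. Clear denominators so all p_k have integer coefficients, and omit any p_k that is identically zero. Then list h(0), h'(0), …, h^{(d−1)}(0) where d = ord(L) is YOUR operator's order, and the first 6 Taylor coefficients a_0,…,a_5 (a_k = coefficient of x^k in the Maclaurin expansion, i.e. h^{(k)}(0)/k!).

L = (2 + 28·x + 72·x^2 + 48·x^3) + (-1 + 2·x + 14·x^2 + 24·x^3 + 12·x^4)·Dx  (order 1).
h: a_k = 1, 2, 18, 88, 488, 2664, …
ICs: h(0) = 1.

f: a_k = 1, 1, 4, 7, 19, 40, …
h₀=f(r): pull back L_f along r ⇒ L₀.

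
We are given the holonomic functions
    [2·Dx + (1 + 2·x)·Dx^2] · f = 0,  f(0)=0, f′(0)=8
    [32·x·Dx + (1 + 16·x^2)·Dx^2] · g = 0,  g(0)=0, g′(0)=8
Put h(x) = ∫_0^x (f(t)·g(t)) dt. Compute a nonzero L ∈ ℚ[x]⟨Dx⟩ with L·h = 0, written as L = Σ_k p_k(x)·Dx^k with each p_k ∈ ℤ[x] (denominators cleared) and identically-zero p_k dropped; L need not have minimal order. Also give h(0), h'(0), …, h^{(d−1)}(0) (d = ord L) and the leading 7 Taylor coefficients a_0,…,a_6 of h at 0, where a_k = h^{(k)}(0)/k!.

f: a_k = 0, 8, -8, 32/3, -16, 128/5, -128/3, …
g: a_k = 0, 8, 0, -128/3, 0, 2048/5, 0, …
Product ⇒ symmetric product L₀, ord ≤ 4.
h=∫₀ˣh₀: take L = L₀·Dx.
L = (2304 + 8960·x + 114688·x^2 + 552960·x^3 + 983040·x^4 + 851968·x^5 + 1048576·x^7)·Dx^2 + (1032 + 14720·x + 111872·x^2 + 616448·x^3 + 1884160·x^4 + 3047424·x^5 + 2293760·x^6 + 1572864·x^7 + 3670016·x^8)·Dx^3 + (72 + 2512·x + 19968·x^2 + 99072·x^3 + 393216·x^4 + 1019904·x^5 + 1572864·x^6 + 1376256·x^7 + 1572864·x^8 + 2097152·x^9)·Dx^4 + (17 + 132·x + 964·x^2 + 4864·x^3 + 18432·x^4 + 55296·x^5 + 129024·x^6 + 196608·x^7 + 196608·x^8 + 262144·x^9 + 262144·x^10)·Dx^5  (order 5).
h: a_k = 0, 0, 0, 64/3, -16, -256/5, 320/9, …
ICs: h(0) = 0, h′(0) = 0, h′′(0) = 0, h′′′(0) = 128, h′′′′(0) = -384.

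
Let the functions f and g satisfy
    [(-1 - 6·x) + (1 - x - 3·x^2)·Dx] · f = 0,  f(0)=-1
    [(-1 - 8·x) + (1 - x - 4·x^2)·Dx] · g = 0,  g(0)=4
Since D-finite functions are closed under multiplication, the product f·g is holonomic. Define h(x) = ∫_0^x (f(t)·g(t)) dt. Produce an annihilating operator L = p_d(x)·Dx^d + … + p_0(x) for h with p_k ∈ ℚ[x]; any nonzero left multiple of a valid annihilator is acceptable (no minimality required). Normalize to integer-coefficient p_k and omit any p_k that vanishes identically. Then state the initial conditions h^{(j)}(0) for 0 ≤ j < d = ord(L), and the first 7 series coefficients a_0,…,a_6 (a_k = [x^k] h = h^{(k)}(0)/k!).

f: a_k = -1, -1, -4, -7, -19, -40, -97, …
g: a_k = 4, 4, 20, 36, 116, 260, 724, …
Product ⇒ symmetric product L₀, ord ≤ 1.
Integrate: L := L₀·Dx.
L = (-2 - 12·x + 21·x^2 + 48·x^3)·Dx + (1 - 2·x - 6·x^2 + 7·x^3 + 12·x^4)·Dx^2  (order 2).
h: a_k = 0, -4, -4, -40/3, -25, -336/5, -448/3, …
ICs: h(0) = 0, h′(0) = -4.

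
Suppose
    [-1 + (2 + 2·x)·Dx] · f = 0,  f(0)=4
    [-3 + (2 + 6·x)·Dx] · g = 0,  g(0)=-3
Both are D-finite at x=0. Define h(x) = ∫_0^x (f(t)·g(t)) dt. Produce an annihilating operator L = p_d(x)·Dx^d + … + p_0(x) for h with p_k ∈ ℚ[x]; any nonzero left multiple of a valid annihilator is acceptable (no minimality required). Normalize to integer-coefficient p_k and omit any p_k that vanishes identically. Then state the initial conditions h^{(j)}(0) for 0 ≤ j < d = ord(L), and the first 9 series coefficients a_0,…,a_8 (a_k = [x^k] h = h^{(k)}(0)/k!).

f: a_k = 4, 2, -1/2, 1/4, -5/32, 7/64, -21/256, 33/512, -429/8192, …
g: a_k = -3, -9/2, 27/8, -81/16, 1215/128, -5103/256, 45927/1024, -216513/2048, 8444007/32768, …
f·g: L₀ = L_f ⊗_s L_g, ord ≤ 1·1.
Integrate: L := L₀·Dx.
L = (-2 - 3·x)·Dx + (1 + 4·x + 3·x^2)·Dx^2  (order 2).
h: a_k = 0, -12, -12, 2, -3, 51/10, -19/2, 531/28, -639/16, …
ICs: h(0) = 0, h′(0) = -12.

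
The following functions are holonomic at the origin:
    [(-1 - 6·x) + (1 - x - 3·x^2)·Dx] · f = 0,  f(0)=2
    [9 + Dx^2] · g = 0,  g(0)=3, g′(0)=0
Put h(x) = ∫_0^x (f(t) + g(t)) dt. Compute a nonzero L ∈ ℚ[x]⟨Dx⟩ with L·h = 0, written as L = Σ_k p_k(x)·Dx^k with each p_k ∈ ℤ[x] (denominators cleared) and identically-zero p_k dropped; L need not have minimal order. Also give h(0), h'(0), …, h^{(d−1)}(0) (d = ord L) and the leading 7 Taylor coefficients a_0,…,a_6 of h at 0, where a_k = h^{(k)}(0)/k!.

f: a_k = 2, 2, 8, 14, 38, 80, 194, …
g: a_k = 3, 0, -27/2, 0, 81/8, 0, -243/80, …
L₀ := lclm(L_f,L_g); ord L₀ ≤ 1+2.
h=∫h₀ ⇒ L = L₀·Dx.
L = (459 + 2916·x + 1539·x^2 + 3888·x^3 + 3645·x^4 + 4374·x^5)·Dx + (-153 + 153·x + 378·x^2 - 405·x^3 + 2187·x^5 + 2187·x^6)·Dx^2 + (51 + 324·x + 171·x^2 + 432·x^3 + 405·x^4 + 486·x^5)·Dx^3 + (-17 + 17·x + 42·x^2 - 45·x^3 + 243·x^5 + 243·x^6)·Dx^4  (order 4).
h: a_k = 0, 5, 1, -11/6, 7/2, 77/8, 40/3, …
ICs: h(0) = 0, h′(0) = 5, h′′(0) = 2, h′′′(0) = -11.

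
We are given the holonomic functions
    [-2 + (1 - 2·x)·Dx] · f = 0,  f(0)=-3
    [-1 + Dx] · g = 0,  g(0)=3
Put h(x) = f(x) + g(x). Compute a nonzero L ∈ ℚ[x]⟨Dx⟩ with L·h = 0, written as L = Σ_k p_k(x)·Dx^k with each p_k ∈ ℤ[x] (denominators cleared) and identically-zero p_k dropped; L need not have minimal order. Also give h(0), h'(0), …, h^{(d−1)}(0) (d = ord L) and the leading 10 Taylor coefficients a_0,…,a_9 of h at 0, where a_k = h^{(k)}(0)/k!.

L = (-6 - 4·x) + (7 + 4·x - 4·x^2)·Dx + (-1 + 4·x^2)·Dx^2  (order 2).
h: a_k = 0, -3, -21/2, -47/2, -383/8, -3839/40, -46079/240, -645119/1680, -10321919/13440, -185794559/120960, …
ICs: h(0) = 0, h′(0) = -3.

f: a_k = -3, -6, -12, -24, -48, -96, -192, -384, -768, -1536, …
g: a_k = 3, 3, 3/2, 1/2, 1/8, 1/40, 1/240, 1/1680, 1/13440, 1/120960, …
Weyl lclm of L_f,L_g ⇒ L₀ (ord ≤ 2).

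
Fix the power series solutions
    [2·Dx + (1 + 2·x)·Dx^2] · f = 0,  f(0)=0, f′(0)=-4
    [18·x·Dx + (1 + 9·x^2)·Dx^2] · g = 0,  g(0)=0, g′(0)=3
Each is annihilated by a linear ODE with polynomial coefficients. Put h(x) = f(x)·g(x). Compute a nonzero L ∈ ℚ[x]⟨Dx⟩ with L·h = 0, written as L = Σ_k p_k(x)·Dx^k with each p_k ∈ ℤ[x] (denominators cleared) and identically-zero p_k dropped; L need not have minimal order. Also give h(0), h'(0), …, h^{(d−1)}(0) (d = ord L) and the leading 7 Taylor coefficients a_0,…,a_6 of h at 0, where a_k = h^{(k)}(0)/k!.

f: a_k = 0, -4, 4, -16/3, 8, -64/5, 64/3, …
g: a_k = 0, 3, 0, -9, 0, 243/5, 0, …
Sym-product of L_f,L_g gives L₀ (≤ ord 4).
L = (792 + 3024·x + 22680·x^2 + 102384·x^3 + 174960·x^4 + 151632·x^5 + 104976·x^7)·Dx + (332 + 4752·x + 28908·x^2 + 127008·x^3 + 351216·x^4 + 542376·x^5 + 408240·x^6 + 157464·x^7 + 367416·x^8)·Dx^2 + (44 + 916·x + 6696·x^2 + 27252·x^3 + 85860·x^4 + 193428·x^5 + 279936·x^6 + 224532·x^7 + 157464·x^8 + 209952·x^9)·Dx^3 + (10 + 76·x + 418·x^2 + 1728·x^3 + 5391·x^4 + 12960·x^5 + 24948·x^6 + 34992·x^7 + 29889·x^8 + 26244·x^9 + 26244·x^10)·Dx^4  (order 4).
h: a_k = 0, 0, -12, 12, 20, -12, -924/5, …
ICs: h(0) = 0, h′(0) = 0, h′′(0) = -24, h′′′(0) = 72.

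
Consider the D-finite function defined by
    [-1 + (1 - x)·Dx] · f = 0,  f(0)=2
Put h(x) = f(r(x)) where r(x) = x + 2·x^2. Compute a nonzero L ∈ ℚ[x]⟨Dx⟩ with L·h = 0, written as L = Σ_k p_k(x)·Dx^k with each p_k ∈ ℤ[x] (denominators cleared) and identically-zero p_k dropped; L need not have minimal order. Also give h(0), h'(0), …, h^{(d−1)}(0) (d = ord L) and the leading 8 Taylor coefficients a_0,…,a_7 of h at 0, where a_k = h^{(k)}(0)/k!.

f: a_k = 2, 2, 2, 2, 2, 2, 2, 2, …
L₀ from L_f via x↦r, Dx↦r'^{-1}Dx.
L = (1 + 4·x) + (-1 + x + 2·x^2)·Dx  (order 1).
h: a_k = 2, 2, 6, 10, 22, 42, 86, 170, …
ICs: h(0) = 2.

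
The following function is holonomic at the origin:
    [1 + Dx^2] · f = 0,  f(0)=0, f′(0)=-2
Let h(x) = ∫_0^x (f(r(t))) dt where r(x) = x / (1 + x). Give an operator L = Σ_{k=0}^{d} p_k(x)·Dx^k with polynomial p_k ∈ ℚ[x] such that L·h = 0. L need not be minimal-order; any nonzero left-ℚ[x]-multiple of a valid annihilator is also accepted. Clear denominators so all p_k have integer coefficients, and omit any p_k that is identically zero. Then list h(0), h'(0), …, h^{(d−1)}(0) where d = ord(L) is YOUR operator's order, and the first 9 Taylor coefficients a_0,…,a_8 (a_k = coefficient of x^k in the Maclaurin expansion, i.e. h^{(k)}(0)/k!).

L = Dx + (2 + 6·x + 6·x^2 + 2·x^3)·Dx^2 + (1 + 4·x + 6·x^2 + 4·x^3 + x^4)·Dx^3  (order 3).
h: a_k = 0, 0, -1, 2/3, -5/12, 1/5, -1/360, -5/28, 6931/20160, …
ICs: h(0) = 0, h′(0) = 0, h′′(0) = -2.

f: a_k = 0, -2, 0, 1/3, 0, -1/60, 0, 1/2520, 0, …
f∘r: x↦r, Dx↦Dx/r' in L_f ⇒ L₀.
Integrate: L := L₀·Dx.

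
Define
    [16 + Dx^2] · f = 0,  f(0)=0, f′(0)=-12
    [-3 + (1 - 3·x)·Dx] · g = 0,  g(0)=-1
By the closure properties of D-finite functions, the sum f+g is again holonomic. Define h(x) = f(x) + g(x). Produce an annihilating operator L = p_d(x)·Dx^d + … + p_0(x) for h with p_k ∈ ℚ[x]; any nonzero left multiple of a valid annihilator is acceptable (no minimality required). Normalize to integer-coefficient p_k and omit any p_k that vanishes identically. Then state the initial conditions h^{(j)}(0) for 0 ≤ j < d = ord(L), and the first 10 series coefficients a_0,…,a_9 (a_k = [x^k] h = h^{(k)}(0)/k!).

f: a_k = 0, -12, 0, 32, 0, -128/5, 0, 1024/105, 0, -2048/945, …
g: a_k = -1, -3, -9, -27, -81, -243, -729, -2187, -6561, -19683, …
Sum ⇒ L₀ = lclm(L_f,L_g) in ℚ(x)⟨Dx⟩.
L = (-1680 + 2304·x - 3456·x^2) + (272 - 1584·x + 3456·x^2 - 3456·x^3)·Dx + (-105 + 144·x - 216·x^2)·Dx^2 + (17 - 99·x + 216·x^2 - 216·x^3)·Dx^3  (order 3).
h: a_k = -1, -15, -9, 5, -81, -1343/5, -729, -228611/105, -6561, -18602483/945, …
ICs: h(0) = -1, h′(0) = -15, h′′(0) = -18.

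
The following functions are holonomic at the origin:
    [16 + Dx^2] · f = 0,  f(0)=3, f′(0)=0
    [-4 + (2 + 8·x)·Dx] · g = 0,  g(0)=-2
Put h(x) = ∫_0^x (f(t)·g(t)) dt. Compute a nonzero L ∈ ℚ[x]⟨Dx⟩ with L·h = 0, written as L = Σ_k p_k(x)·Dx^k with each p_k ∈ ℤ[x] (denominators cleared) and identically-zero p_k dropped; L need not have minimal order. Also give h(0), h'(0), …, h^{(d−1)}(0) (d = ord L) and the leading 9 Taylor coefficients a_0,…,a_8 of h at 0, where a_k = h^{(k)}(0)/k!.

f: a_k = 3, 0, -24, 0, 32, 0, -256/15, 0, 512/105, …
g: a_k = -2, -4, 4, -8, 20, -56, 168, -528, 1716, …
Product ⇒ symmetric product L₀, ord ≤ 2.
Integrate: L := L₀·Dx.
L = (28 + 128·x + 256·x^2)·Dx + (-4 - 16·x)·Dx^2 + (1 + 8·x + 16·x^2)·Dx^3  (order 3).
h: a_k = 0, -6, -6, 20, 18, -20, -52/3, 2792/105, -802/15, …
ICs: h(0) = 0, h′(0) = -6, h′′(0) = -12.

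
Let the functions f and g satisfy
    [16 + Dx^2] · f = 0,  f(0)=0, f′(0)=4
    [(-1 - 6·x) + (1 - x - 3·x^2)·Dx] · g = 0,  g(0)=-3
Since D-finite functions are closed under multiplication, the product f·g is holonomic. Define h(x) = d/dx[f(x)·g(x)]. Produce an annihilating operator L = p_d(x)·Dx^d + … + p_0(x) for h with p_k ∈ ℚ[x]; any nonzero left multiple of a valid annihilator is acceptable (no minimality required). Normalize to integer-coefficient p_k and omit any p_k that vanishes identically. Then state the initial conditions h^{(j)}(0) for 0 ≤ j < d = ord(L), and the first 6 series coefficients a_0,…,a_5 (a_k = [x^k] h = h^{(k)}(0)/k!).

L = (-26 - 256·x - 640·x^2 + 768·x^3 + 1152·x^4) + (-7 - 26·x + 144·x^2 + 288·x^3)·Dx + (5 - 13·x - 31·x^2 + 48·x^3 + 72·x^4)·Dx^2  (order 2).
h: a_k = -12, -24, -48, -208, -628, -8448/5, …
ICs: h(0) = -12, h′(0) = -24.

f: a_k = 0, 4, 0, -32/3, 0, 128/15, …
g: a_k = -3, -3, -12, -21, -57, -120, …
L₀ := L_f ⊗_s L_g (sym. prod.), ord ≤ 2.
h=h₀': d/dx-closure on L₀ ⇒ L.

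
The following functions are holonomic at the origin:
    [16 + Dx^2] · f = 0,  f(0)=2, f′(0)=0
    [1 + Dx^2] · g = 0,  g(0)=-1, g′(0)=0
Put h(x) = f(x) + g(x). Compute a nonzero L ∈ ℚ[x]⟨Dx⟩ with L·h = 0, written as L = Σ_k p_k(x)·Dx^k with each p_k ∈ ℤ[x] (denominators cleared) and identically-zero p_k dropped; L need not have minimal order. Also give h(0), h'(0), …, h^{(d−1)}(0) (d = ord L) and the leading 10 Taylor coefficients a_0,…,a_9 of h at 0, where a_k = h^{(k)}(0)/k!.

L = 16 + 17·Dx^2 + Dx^4  (order 4).
h: a_k = 1, 0, -31/2, 0, 511/24, 0, -8191/720, 0, 131071/40320, 0, …
ICs: h(0) = 1, h′(0) = 0, h′′(0) = -31, h′′′(0) = 0.

f: a_k = 2, 0, -16, 0, 64/3, 0, -512/45, 0, 1024/315, 0, …
g: a_k = -1, 0, 1/2, 0, -1/24, 0, 1/720, 0, -1/40320, 0, …
h₀=f+g: left-lcm gives L₀, ord ≤ 4.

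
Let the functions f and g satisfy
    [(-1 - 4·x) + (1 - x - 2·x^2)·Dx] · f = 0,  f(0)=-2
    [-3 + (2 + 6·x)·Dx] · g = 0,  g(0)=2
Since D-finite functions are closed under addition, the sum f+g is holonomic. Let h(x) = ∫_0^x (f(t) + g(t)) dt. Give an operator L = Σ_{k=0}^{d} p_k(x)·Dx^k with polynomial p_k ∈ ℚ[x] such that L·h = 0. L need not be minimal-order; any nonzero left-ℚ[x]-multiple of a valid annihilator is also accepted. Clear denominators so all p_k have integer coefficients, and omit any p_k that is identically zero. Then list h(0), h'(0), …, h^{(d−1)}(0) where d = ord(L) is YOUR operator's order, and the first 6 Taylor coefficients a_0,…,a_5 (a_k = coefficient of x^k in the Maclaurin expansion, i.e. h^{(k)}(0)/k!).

f: a_k = -2, -2, -6, -10, -22, -42, …
g: a_k = 2, 3, -9/4, 27/8, -405/64, 1701/128, …
Weyl lclm of L_f,L_g ⇒ L₀ (ord ≤ 2).
h=∫h₀ ⇒ L = L₀·Dx.
L = (-45 - 207·x - 306·x^2 - 360·x^3)·Dx + (33 + 174·x + 573·x^2 + 1044·x^3 + 900·x^4)·Dx^2 + (2 - 30·x - 138·x^2 + 38·x^3 + 504·x^4 + 360·x^5)·Dx^3  (order 3).
h: a_k = 0, 0, 1/2, -11/4, -53/32, -1813/320, …
ICs: h(0) = 0, h′(0) = 0, h′′(0) = 1.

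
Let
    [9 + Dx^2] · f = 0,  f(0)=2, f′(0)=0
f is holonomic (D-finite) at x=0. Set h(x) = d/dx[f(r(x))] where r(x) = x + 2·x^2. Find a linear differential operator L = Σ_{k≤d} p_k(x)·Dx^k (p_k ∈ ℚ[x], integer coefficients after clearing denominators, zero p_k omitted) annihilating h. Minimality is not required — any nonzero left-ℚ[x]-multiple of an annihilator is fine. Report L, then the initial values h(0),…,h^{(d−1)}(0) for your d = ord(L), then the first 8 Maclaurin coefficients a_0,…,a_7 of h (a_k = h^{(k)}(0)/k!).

L = (57 + 144·x + 864·x^2 + 2304·x^3 + 2304·x^4) + (-12 - 48·x)·Dx + (1 + 8·x + 16·x^2)·Dx^2  (order 2).
h: a_k = 0, -18, -108, -117, 270, 19197/20, 13419/10, -29511/280, …
ICs: h(0) = 0, h′(0) = -18.

f: a_k = 2, 0, -9, 0, 27/4, 0, -81/40, 0, …
Change of var in L_f (x↦r) gives L₀.
Differentiate: ansatz ord ≤ ord L₀ ⇒ L.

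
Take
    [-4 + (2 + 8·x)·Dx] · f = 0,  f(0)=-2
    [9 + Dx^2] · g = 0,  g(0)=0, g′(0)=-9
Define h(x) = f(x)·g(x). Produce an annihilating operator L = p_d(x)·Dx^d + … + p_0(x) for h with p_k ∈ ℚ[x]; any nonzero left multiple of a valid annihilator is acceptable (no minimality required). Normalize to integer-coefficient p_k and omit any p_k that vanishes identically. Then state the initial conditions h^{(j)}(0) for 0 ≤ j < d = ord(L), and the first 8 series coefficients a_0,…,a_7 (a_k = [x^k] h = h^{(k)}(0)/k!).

f: a_k = -2, -4, 4, -8, 20, -56, 168, -528, …
g: a_k = 0, -9, 0, 27/2, 0, -243/40, 0, 729/560, …
L₀ := L_f ⊗_s L_g (sym. prod.), ord ≤ 2.
L = (21 + 72·x + 144·x^2) + (-4 - 16·x)·Dx + (1 + 8·x + 16·x^2)·Dx^2  (order 2).
h: a_k = 0, 18, 36, -63, 18, -2277/20, 4203/10, -355293/280, …
ICs: h(0) = 0, h′(0) = 18.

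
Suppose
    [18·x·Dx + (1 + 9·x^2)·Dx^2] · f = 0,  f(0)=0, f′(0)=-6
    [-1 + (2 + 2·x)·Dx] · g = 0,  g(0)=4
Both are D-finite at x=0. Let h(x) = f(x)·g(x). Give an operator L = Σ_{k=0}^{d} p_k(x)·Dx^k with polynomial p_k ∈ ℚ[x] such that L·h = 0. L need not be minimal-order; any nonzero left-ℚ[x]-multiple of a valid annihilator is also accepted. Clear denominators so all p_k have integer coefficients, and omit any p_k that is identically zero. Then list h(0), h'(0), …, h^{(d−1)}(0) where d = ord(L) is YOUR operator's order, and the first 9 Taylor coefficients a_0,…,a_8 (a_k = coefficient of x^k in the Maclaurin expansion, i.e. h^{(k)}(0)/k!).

f: a_k = 0, -6, 0, 18, 0, -486/5, 0, 4374/7, 0, …
g: a_k = 4, 2, -1/2, 1/4, -5/32, 7/64, -21/256, 33/512, -429/8192, …
Sym-product of L_f,L_g gives L₀ (≤ ord 2).
L = (3 - 36·x - 9·x^2) + (-4 + 68·x + 108·x^2 + 36·x^3)·Dx + (4 + 8·x + 40·x^2 + 72·x^3 + 36·x^4)·Dx^2  (order 2).
h: a_k = 0, -24, -12, 75, 69/2, -31749/80, -30489/160, 11404773/4480, 10993887/8960, …
ICs: h(0) = 0, h′(0) = -24.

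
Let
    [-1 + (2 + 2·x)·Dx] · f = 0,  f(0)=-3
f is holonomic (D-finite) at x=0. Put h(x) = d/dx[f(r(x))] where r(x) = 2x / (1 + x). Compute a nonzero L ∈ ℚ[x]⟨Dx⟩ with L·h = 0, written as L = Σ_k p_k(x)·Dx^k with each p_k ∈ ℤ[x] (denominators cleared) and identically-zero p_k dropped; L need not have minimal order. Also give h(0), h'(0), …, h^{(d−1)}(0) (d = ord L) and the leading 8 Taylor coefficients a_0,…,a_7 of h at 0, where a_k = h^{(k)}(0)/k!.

L = (-3 - 6·x) + (-1 - 4·x - 3·x^2)·Dx  (order 1).
h: a_k = -3, 9, -45/2, 111/2, -1125/8, 2943/8, -15813/16, 43335/16, …
ICs: h(0) = -3.

f: a_k = -3, -3/2, 3/8, -3/16, 15/128, -21/256, 63/1024, -99/2048, …
Change of var in L_f (x↦r) gives L₀.
Differentiate: ansatz ord ≤ ord L₀ ⇒ L.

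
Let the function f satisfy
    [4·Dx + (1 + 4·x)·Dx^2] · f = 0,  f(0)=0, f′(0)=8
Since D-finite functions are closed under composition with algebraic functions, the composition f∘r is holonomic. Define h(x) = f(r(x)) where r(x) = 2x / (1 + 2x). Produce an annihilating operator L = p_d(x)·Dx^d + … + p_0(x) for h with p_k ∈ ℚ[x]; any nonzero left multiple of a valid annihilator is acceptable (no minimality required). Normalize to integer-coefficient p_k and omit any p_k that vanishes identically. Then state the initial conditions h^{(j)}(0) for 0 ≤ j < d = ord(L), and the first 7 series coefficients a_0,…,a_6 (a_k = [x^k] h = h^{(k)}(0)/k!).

L = (12 + 40·x)·Dx + (1 + 12·x + 20·x^2)·Dx^2  (order 2).
h: a_k = 0, 16, -96, 1984/3, -4992, 199936/5, -333312, …
ICs: h(0) = 0, h′(0) = 16.

f: a_k = 0, 8, -16, 128/3, -128, 2048/5, -4096/3, …
Substitute x→r, Dx→(1/r')Dx; clear ⇒ L₀.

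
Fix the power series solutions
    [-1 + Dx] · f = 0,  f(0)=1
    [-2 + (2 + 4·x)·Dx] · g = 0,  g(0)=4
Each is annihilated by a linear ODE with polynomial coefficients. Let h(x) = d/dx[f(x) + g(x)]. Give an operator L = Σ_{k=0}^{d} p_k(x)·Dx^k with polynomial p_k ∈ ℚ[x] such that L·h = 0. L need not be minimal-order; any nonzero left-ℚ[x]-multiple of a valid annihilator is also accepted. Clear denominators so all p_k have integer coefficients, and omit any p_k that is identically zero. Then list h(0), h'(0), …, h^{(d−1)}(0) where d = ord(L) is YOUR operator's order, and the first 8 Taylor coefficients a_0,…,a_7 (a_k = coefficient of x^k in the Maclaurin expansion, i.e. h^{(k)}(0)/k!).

f: a_k = 1, 1, 1/2, 1/6, 1/24, 1/120, 1/720, 1/5040, …
g: a_k = 4, 4, -2, 2, -5/2, 7/2, -21/4, 33/4, …
L₀ := lclm(L_f,L_g); ord L₀ ≤ 1+1.
Derive L from L₀ (diff closure).
L = (-2 - x) + (1 - 2·x - 2·x^2)·Dx + (1 + 3·x + 2·x^2)·Dx^2  (order 2).
h: a_k = 5, -3, 13/2, -59/6, 421/24, -3779/120, 41581/720, -540539/5040, …
ICs: h(0) = 5, h′(0) = -3.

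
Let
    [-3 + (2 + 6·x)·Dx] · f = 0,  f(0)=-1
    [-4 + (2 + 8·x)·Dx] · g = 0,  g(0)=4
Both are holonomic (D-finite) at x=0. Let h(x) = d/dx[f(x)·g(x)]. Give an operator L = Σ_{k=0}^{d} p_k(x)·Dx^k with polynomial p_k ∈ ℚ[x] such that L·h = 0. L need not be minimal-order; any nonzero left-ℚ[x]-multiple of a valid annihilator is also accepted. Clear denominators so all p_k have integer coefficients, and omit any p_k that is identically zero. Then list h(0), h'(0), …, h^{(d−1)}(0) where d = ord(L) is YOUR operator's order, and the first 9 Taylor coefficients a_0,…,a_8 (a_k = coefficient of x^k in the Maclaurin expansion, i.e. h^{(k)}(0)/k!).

f: a_k = -1, -3/2, 9/8, -27/16, 405/128, -1701/256, 15309/1024, -72171/2048, 2814669/32768, …
g: a_k = 4, 8, -8, 16, -40, 112, -336, 1056, -3432, …
Product ⇒ symmetric product L₀, ord ≤ 1.
h=h₀': d/dx-closure on L₀ ⇒ L.
L = -1 + (-14 - 146·x - 504·x^2 - 576·x^3)·Dx  (order 1).
h: a_k = -14, 1, -21/4, 197/8, -6965/64, 59391/128, -989457/512, 8111661/1024, -526051701/16384, …
ICs: h(0) = -14.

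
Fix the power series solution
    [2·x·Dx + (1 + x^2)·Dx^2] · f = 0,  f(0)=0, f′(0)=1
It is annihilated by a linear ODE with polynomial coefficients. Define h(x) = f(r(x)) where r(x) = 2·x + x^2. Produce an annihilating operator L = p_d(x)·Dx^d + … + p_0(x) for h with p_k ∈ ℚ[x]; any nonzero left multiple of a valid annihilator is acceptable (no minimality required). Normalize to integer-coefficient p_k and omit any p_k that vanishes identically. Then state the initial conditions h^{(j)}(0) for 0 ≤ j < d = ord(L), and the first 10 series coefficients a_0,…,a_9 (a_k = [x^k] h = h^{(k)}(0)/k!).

L = (-1 + 8·x + 16·x^2 + 12·x^3 + 3·x^4)·Dx + (1 + x + 4·x^2 + 8·x^3 + 5·x^4 + x^5)·Dx^2  (order 2).
h: a_k = 0, 2, 1, -8/3, -4, 22/5, 47/3, -16/7, -56, -334/9, …
ICs: h(0) = 0, h′(0) = 2.

f: a_k = 0, 1, 0, -1/3, 0, 1/5, 0, -1/7, 0, 1/9, …
f∘r: x↦r, Dx↦Dx/r' in L_f ⇒ L₀.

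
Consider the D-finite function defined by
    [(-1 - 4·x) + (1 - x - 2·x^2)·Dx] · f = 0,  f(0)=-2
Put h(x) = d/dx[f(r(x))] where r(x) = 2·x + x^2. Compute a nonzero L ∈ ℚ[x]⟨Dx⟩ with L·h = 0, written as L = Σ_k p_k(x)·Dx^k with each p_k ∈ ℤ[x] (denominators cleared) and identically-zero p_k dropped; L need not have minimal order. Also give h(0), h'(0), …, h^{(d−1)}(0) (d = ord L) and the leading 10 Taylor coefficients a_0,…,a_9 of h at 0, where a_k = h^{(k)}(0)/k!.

f: a_k = -2, -2, -6, -10, -22, -42, -86, -170, -342, -682, …
h₀=f(r): pull back L_f along r ⇒ L₀.
Derive L from L₀ (diff closure).
L = (13 + 52·x + 186·x^2 + 160·x^3 + 40·x^4) + (-1 - 5·x + 26·x^2 + 62·x^3 + 40·x^4 + 8·x^5)·Dx  (order 1).
h: a_k = -4, -52, -312, -1912, -10540, -56412, -292656, -1488432, -7450308, -36833780, …
ICs: h(0) = -4.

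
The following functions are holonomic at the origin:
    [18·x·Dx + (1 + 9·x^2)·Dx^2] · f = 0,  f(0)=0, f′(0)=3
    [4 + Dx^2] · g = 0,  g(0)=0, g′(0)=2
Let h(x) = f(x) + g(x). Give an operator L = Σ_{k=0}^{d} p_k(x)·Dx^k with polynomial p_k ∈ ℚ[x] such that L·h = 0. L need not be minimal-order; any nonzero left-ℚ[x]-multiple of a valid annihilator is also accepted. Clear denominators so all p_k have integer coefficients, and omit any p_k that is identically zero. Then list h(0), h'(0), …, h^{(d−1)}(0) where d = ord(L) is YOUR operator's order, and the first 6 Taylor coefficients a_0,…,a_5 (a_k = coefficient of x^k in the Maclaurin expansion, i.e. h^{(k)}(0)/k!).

f: a_k = 0, 3, 0, -9, 0, 243/5, …
g: a_k = 0, 2, 0, -4/3, 0, 4/15, …
L₀ := lclm(L_f,L_g); ord L₀ ≤ 2+2.
L = (-3744·x + 37584·x^3 + 11664·x^5)·Dx + (-28 + 864·x^2 + 10692·x^4 + 5832·x^6)·Dx^2 + (-936·x + 9396·x^3 + 2916·x^5)·Dx^3 + (-7 + 216·x^2 + 2673·x^4 + 1458·x^6)·Dx^4  (order 4).
h: a_k = 0, 5, 0, -31/3, 0, 733/15, …
ICs: h(0) = 0, h′(0) = 5, h′′(0) = 0, h′′′(0) = -62.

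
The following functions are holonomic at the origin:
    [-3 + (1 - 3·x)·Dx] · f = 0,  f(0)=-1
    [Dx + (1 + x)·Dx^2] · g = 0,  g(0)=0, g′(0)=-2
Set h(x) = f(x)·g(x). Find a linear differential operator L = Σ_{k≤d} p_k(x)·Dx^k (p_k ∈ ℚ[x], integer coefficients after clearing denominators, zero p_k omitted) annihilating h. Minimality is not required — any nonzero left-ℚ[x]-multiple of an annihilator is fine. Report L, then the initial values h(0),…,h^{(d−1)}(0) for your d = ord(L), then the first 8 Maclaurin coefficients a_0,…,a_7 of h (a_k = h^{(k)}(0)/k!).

f: a_k = -1, -3, -9, -27, -81, -243, -729, -2187, …
g: a_k = 0, -2, 1, -2/3, 1/2, -2/5, 1/3, -2/7, …
f·g: L₀ = L_f ⊗_s L_g, ord ≤ 1·2.
L = 3 + (5 + 9·x)·Dx + (-1 + 2·x + 3·x^2)·Dx^2  (order 2).
h: a_k = 0, 2, 5, 47/3, 93/2, 1399/10, 12581/30, 88087/70, …
ICs: h(0) = 0, h′(0) = 2.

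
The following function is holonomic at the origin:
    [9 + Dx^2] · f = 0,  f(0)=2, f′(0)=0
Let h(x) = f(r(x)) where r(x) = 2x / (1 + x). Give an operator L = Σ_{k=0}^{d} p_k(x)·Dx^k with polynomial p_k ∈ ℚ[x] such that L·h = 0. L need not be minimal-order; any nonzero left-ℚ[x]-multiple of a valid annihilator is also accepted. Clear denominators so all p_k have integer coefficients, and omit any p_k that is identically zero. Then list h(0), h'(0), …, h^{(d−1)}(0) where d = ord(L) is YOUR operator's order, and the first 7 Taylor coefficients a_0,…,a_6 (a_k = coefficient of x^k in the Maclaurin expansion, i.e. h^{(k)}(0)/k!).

L = 36 + (2 + 6·x + 6·x^2 + 2·x^3)·Dx + (1 + 4·x + 6·x^2 + 4·x^3 + x^4)·Dx^2  (order 2).
h: a_k = 2, 0, -36, 72, 0, -288, 3852/5, …
ICs: h(0) = 2, h′(0) = 0.

f: a_k = 2, 0, -9, 0, 27/4, 0, -81/40, …
f∘r: x↦r, Dx↦Dx/r' in L_f ⇒ L₀.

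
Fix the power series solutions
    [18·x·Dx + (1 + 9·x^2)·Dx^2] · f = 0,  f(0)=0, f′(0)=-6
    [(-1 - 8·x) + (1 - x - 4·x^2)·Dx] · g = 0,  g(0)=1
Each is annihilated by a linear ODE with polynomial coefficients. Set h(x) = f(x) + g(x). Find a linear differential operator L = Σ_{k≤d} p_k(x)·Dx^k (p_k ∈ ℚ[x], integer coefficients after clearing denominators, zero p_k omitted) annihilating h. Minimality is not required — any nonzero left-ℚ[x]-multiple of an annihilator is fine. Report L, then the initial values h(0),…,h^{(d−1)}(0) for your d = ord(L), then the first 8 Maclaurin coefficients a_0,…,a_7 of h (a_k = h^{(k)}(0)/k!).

L = (90 - 360·x - 6462·x^2 - 14688·x^3 - 63936·x^4 - 31104·x^6)·Dx + (-36 - 294·x - 324·x^2 - 3198·x^3 - 13680·x^4 - 46080·x^5 - 3888·x^6 - 31104·x^7)·Dx^2 + (5 + 16·x + 160·x^2 - 96·x^3 + 555·x^4 - 2304·x^5 - 4896·x^6 - 1296·x^7 - 5184·x^8)·Dx^3  (order 3).
h: a_k = 1, -5, 5, 27, 29, -161/5, 181, 7461/7, …
ICs: h(0) = 1, h′(0) = -5, h′′(0) = 10.

f: a_k = 0, -6, 0, 18, 0, -486/5, 0, 4374/7, …
g: a_k = 1, 1, 5, 9, 29, 65, 181, 441, …
Weyl lclm of L_f,L_g ⇒ L₀ (ord ≤ 3).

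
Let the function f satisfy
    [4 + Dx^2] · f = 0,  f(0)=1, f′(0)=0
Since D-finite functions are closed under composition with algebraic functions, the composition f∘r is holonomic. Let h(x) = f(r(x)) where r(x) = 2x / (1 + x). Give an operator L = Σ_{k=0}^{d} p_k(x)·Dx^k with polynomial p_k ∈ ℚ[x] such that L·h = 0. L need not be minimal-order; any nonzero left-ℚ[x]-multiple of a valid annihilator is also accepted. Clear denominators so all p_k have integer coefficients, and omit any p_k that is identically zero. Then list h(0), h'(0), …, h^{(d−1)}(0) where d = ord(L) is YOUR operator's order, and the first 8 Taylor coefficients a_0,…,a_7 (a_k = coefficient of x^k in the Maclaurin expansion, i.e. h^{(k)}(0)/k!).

f: a_k = 1, 0, -2, 0, 2/3, 0, -4/45, 0, …
Change of var in L_f (x↦r) gives L₀.
L = 16 + (2 + 6·x + 6·x^2 + 2·x^3)·Dx + (1 + 4·x + 6·x^2 + 4·x^3 + x^4)·Dx^2  (order 2).
h: a_k = 1, 0, -8, 16, -40/3, -32/3, 2744/45, -656/5, …
ICs: h(0) = 1, h′(0) = 0.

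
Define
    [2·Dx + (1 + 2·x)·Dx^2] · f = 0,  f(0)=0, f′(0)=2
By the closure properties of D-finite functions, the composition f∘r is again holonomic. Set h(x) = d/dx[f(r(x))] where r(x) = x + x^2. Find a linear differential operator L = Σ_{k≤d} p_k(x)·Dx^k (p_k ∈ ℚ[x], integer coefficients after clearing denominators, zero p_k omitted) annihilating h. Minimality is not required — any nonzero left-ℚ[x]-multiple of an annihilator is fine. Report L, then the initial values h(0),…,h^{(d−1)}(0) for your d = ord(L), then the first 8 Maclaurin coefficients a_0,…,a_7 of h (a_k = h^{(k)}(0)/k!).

L = (4·x + 4·x^2) + (1 + 4·x + 6·x^2 + 4·x^3)·Dx  (order 1).
h: a_k = 2, 0, -4, 8, -8, 0, 16, -32, …
ICs: h(0) = 2.

f: a_k = 0, 2, -2, 8/3, -4, 32/5, -32/3, 128/7, …
Substitute x→r, Dx→(1/r')Dx; clear ⇒ L₀.
h=h₀': d/dx-closure on L₀ ⇒ L.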